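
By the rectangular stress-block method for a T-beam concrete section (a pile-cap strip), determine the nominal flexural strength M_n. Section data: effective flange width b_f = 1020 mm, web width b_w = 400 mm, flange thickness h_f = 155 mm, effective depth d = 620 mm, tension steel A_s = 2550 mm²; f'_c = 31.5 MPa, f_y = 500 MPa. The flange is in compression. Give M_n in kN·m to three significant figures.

M_n ≈ 761 kN·m

Tension: T = A_s f_y = 2550 × 500 = 1275000 N.
Try a within the flange: a = T/(0.85 f'_c b_f) = 1275000/(0.85 × 31.5 × 1020) = 46.69 mm.
Since a = 46.69 ≤ h_f = 155 mm, the stress block lies entirely in the flange; analyse as a rectangular beam of width b_f.
M_n = T(d − a/2) = 1275000 × (620 − 23.345) = 760.74 × 10⁶ N·mm.
M_n = 760.74 kN·m.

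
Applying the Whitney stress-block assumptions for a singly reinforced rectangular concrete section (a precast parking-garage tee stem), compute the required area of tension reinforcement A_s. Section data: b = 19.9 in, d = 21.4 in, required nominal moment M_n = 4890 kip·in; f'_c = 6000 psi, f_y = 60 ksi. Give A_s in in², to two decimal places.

A_s ≈ 4.03 in²

From M_n = 0.85 f'_c a b (d − a/2):
a = d − √(d² − 2M_n/(0.85 f'_c b)) = 21.4 − √(21.4² − 2 × 4890/(0.85 × 6 × 19.9)) = 2.384 in.
A_s = 0.85 f'_c a b / f_y = 0.85 × 6 × 2.384 × 19.9 / 60 = 4.033 in².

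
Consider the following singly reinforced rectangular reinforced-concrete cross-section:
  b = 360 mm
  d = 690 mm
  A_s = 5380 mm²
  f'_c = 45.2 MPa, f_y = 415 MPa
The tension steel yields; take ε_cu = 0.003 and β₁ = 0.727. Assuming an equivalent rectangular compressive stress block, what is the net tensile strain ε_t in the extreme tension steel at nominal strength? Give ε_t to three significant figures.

ε_t ≈ 0.00632

a = A_s f_y/(0.85 f'_c b) = 161.42 mm.
β₁ = 0.727, so c = a/β₁ = 161.42/0.727 = 222.04 mm.
From the linear strain diagram with ε_cu = 0.003: ε_t = 0.003 (d − c)/c = 0.003 × (690 − 222.04)/222.04 = 0.00632.
Since ε_t ≥ 0.005, the section is tension-controlled.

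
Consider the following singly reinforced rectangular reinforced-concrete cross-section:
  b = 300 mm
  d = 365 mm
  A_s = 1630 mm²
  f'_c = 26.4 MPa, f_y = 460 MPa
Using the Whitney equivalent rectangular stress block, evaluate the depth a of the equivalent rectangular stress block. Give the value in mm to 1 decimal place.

a ≈ 111.4 mm

T = A_s f_y = 1630 × 460 = 749800 N = 749.8 kN.
Setting C = 0.85 f'_c a b equal to T: a = 749800/(0.85 × 26.4 × 300) = 111.4 mm.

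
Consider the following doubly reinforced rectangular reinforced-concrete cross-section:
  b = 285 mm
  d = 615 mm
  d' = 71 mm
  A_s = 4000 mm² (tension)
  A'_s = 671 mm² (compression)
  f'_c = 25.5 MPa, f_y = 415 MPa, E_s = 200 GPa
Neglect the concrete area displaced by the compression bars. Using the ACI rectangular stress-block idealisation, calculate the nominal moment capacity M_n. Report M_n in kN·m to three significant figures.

Assume both tension and compression steel yield.
Net tension couple steel: A_s − A'_s = 3329 mm².
a = (A_s − A'_s) f_y / (0.85 f'_c b) = 1381535/(0.85 × 25.5 × 285) = 223.64 mm.
c = a/β₁ = 223.64/0.85 = 263.11 mm; ε'_s = 0.003(c − d')/c = 0.0022 ≥ f_y/E_s = 0.0021, so compression steel does yield.
M_n = (A_s − A'_s) f_y (d − a/2) + A'_s f_y (d − d') = [1381535 × (615 − 111.82) + 278465 × (615 − 71)] × 10⁻⁶ = 695.16 + 151.48 = 846.64 kN·m.

M_n ≈ 847 kN·m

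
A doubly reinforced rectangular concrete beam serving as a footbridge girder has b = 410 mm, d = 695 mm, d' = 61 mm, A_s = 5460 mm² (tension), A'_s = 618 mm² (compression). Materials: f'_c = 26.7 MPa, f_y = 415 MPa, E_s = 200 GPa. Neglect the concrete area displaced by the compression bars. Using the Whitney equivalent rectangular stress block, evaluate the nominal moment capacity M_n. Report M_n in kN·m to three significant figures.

M_n ≈ 1340 kN·m

Assume both tension and compression steel yield.
Net tension couple steel: A_s − A'_s = 4842 mm².
a = (A_s − A'_s) f_y / (0.85 f'_c b) = 2009430/(0.85 × 26.7 × 410) = 215.95 mm.
c = a/β₁ = 215.95/0.85 = 254.06 mm; ε'_s = 0.003(c − d')/c = 0.0023 ≥ f_y/E_s = 0.0021, so compression steel does yield.
M_n = (A_s − A'_s) f_y (d − a/2) + A'_s f_y (d − d') = [2009430 × (695 − 107.975) + 256470 × (695 − 61)] × 10⁻⁶ = 1179.59 + 162.60 = 1342.19 kN·m.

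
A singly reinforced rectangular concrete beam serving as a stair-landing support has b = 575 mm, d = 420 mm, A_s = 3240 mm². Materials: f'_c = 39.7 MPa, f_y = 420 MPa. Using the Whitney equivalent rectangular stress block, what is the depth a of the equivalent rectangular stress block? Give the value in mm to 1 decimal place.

T = A_s f_y = 3240 × 420 = 1360800 N = 1360.8 kN.
Setting C = 0.85 f'_c a b equal to T: a = 1360800/(0.85 × 39.7 × 575) = 70.1 mm.

a ≈ 70.1 mm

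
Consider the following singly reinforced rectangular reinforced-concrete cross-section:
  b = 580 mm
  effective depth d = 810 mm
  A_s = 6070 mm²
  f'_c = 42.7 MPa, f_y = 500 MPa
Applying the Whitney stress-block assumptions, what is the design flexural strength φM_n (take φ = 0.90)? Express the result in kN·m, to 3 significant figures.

T = A_s f_y = 6070 × 500 = 3035000 N = 3035 kN.
From C = T: a = T/(0.85 f'_c b) = 3035000/(0.85 × 42.7 × 580) = 144.17 mm.
M_n = T(d − a/2) = 3035 kN × (810 − 72.085) mm = 2239.57 kN·m.
φM_n = 0.90 × 2239.57 = 2015.61 kN·m.

φM_n ≈ 2020 kN·m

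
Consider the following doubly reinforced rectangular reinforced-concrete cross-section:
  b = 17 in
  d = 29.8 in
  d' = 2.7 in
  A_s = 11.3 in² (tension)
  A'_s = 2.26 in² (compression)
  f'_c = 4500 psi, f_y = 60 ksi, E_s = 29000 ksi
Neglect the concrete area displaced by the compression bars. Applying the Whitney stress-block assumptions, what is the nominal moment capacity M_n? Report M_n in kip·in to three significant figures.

M_n ≈ 17600 kip·in

Assume both steels yield.
a = (A_s − A'_s) f_y/(0.85 f'_c b) = (11.3 − 2.26) × 60/(0.85 × 4.5 × 17) = 8.341 in.
c = a/β₁ = 8.341/0.825 = 10.110 in; ε'_s = 0.003(c − d')/c = 0.0022 ≥ ε_y = 0.0021, so the compression steel yields.
M_n = (A_s − A'_s) f_y (d − a/2) + A'_s f_y (d − d') = 542.4 × (29.8 − 4.1705) + 135.6 × (29.8 − 2.7) = 13901.4 + 3674.8 = 17576.2 kip·in.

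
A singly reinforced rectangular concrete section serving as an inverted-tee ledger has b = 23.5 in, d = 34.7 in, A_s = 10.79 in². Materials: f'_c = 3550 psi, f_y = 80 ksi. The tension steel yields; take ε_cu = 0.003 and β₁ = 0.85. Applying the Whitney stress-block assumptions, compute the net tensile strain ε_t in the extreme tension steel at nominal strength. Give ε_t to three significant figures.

a = A_s f_y/(0.85 f'_c b) = 12.173 in.
β₁ = 0.85, so c = a/β₁ = 12.173/0.85 = 14.321 in.
From the linear strain diagram with ε_cu = 0.003: ε_t = 0.003 (d − c)/c = 0.003 × (34.7 − 14.321)/14.321 = 0.00427.
ε_t is between 0.004 and 0.005 — transition zone.

ε_t ≈ 0.00427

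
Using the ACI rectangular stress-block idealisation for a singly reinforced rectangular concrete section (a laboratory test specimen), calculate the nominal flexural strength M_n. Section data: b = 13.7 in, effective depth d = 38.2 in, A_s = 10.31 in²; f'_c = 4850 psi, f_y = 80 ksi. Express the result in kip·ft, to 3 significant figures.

T = A_s f_y = 10.31 × 80 = 824.8 kips.
a = T/(0.85 f'_c b) = 824.8/(0.85 × 4.85 × 13.7) = 14.604 in.
M_n = T(d − a/2) = 824.8 × (38.2 − 7.302) = 25484.7 kip·in = 25484.7/12 = 2123.73 kip·ft.

M_n ≈ 2120 kip·ft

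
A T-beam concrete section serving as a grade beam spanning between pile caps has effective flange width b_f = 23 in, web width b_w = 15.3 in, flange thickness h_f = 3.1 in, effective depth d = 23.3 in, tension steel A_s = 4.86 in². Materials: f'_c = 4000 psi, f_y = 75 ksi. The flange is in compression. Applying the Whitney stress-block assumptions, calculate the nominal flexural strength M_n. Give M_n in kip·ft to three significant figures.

Tension: T = A_s f_y = 4.86 × 75 = 364.5 kips.
Try a within the flange: a = T/(0.85 f'_c b_f) = 364.5/(0.85 × 4 × 23) = 4.661 in.
a = 4.661 > h_f = 3.1 in: the block extends into the web. Split into flange-overhang and web parts.
C_f = 0.85 f'_c (b_f − b_w) h_f = 0.85 × 4 × (23 − 15.3) × 3.1 = 81.2 kips.
Remaining web compression depth: a_w = (T − C_f)/(0.85 f'_c b_w) = (364.5 − 81.2)/(0.85 × 4 × 15.3) = 5.446 in.
M_n = C_f(d − h_f/2) + (T − C_f)(d − a_w/2) = 81.2 × (23.3 − 1.55) + 283.3 × (23.3 − 2.723) = 1766.1 + 5829.5 = 7595.6 kip·in.
M_n = 7595.6/12 = 632.97 kip·ft.

M_n ≈ 633 kip·ft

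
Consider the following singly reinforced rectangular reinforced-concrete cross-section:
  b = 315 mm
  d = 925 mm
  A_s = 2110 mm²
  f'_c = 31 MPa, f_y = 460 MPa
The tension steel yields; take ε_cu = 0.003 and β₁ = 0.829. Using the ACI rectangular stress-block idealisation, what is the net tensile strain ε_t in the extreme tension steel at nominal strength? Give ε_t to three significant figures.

ε_t ≈ 0.0167

a = A_s f_y/(0.85 f'_c b) = 116.94 mm.
β₁ = 0.829, so c = a/β₁ = 116.94/0.829 = 141.06 mm.
From the linear strain diagram with ε_cu = 0.003: ε_t = 0.003 (d − c)/c = 0.003 × (925 − 141.06)/141.06 = 0.0167.
Since ε_t ≥ 0.005, the section is tension-controlled.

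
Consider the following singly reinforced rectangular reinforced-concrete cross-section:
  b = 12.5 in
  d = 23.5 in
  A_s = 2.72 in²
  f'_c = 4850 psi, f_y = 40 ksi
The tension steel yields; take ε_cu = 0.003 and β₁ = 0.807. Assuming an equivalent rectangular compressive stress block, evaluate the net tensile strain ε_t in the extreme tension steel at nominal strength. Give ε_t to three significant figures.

a = A_s f_y/(0.85 f'_c b) = 2.111 in.
β₁ = 0.807, so c = a/β₁ = 2.111/0.807 = 2.616 in.
From the linear strain diagram with ε_cu = 0.003: ε_t = 0.003 (d − c)/c = 0.003 × (23.5 − 2.616)/2.616 = 0.0239.
Since ε_t ≥ 0.005, the section is tension-controlled.

ε_t ≈ 0.0239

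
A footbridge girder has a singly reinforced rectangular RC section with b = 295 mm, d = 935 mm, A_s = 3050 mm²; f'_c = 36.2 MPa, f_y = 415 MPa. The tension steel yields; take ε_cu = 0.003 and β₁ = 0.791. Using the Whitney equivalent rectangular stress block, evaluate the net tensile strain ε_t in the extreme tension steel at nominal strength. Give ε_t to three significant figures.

ε_t ≈ 0.0129

a = A_s f_y/(0.85 f'_c b) = 139.44 mm.
β₁ = 0.791, so c = a/β₁ = 139.44/0.791 = 176.28 mm.
From the linear strain diagram with ε_cu = 0.003: ε_t = 0.003 (d − c)/c = 0.003 × (935 − 176.28)/176.28 = 0.0129.
Since ε_t ≥ 0.005, the section is tension-controlled.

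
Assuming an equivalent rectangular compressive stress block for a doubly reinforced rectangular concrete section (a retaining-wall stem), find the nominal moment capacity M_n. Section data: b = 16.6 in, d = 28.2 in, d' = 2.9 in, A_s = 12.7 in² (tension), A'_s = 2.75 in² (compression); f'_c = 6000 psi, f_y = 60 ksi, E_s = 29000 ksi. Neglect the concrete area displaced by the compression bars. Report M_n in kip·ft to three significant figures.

M_n ≈ 1580 kip·ft

Assume both steels yield.
a = (A_s − A'_s) f_y/(0.85 f'_c b) = (12.7 − 2.75) × 60/(0.85 × 6 × 16.6) = 7.052 in.
c = a/β₁ = 7.052/0.75 = 9.403 in; ε'_s = 0.003(c − d')/c = 0.0021 ≥ ε_y = 0.0021, so the compression steel yields.
M_n = (A_s − A'_s) f_y (d − a/2) + A'_s f_y (d − d') = 597 × (28.2 − 3.526) + 165 × (28.2 − 2.9) = 14730.4 + 4174.5 = 18904.9 kip·in = 18904.9/12 = 1575.41 kip·ft.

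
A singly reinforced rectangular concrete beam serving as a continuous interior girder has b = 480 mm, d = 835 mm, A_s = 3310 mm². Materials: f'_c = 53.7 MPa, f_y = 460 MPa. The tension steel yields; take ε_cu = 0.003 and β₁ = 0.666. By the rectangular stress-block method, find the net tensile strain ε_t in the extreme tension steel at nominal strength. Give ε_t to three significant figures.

a = A_s f_y/(0.85 f'_c b) = 69.49 mm.
β₁ = 0.666, so c = a/β₁ = 69.49/0.666 = 104.34 mm.
From the linear strain diagram with ε_cu = 0.003: ε_t = 0.003 (d − c)/c = 0.003 × (835 − 104.34)/104.34 = 0.0210.
Since ε_t ≥ 0.005, the section is tension-controlled.

ε_t ≈ 0.0210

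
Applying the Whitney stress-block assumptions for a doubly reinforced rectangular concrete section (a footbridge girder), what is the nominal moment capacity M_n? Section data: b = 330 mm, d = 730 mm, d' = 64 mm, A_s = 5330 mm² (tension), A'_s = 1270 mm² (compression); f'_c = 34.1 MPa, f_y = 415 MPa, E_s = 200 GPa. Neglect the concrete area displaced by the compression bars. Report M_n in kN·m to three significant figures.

Assume both tension and compression steel yield.
Net tension couple steel: A_s − A'_s = 4060 mm².
a = (A_s − A'_s) f_y / (0.85 f'_c b) = 1684900/(0.85 × 34.1 × 330) = 176.15 mm.
c = a/β₁ = 176.15/0.806 = 218.55 mm; ε'_s = 0.003(c − d')/c = 0.0021 ≥ f_y/E_s = 0.0021, so compression steel does yield.
M_n = (A_s − A'_s) f_y (d − a/2) + A'_s f_y (d − d') = [1684900 × (730 − 88.075) + 527050 × (730 − 64)] × 10⁻⁶ = 1081.58 + 351.02 = 1432.60 kN·m.

M_n ≈ 1430 kN·m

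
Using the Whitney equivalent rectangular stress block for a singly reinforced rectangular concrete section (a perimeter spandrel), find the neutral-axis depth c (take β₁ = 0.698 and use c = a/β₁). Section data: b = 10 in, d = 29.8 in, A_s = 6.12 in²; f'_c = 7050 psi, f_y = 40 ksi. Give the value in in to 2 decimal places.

c ≈ 5.85 in

T = A_s f_y = 6.12 × 40 = 244.8 kips.
a = T/(0.85 f'_c b) = 244.8/(0.85 × 7.05 × 10) = 4.0851 in.
With β₁ = 0.698, c = a/β₁ = 4.0851/0.698 = 5.85 in.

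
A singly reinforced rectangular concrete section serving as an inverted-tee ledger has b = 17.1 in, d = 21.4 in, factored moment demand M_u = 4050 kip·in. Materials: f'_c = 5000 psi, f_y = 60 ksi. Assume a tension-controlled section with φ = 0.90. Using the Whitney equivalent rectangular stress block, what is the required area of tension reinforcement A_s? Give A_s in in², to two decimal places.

M_n = M_u/φ = 4050/0.90 = 4500 kip·in.
From M_n = 0.85 f'_c a b (d − a/2):
a = d − √(d² − 2M_n/(0.85 f'_c b)) = 21.4 − √(21.4² − 2 × 4500/(0.85 × 5 × 17.1)) = 3.121 in.
A_s = 0.85 f'_c a b / f_y = 0.85 × 5 × 3.121 × 17.1 / 60 = 3.780 in².

A_s ≈ 3.78 in²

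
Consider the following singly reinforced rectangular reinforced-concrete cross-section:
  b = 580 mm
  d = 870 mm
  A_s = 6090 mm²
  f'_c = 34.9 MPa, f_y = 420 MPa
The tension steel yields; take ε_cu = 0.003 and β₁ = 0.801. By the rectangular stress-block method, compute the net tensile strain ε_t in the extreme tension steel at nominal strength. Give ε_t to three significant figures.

a = A_s f_y/(0.85 f'_c b) = 148.66 mm.
β₁ = 0.801, so c = a/β₁ = 148.66/0.801 = 185.59 mm.
From the linear strain diagram with ε_cu = 0.003: ε_t = 0.003 (d − c)/c = 0.003 × (870 − 185.59)/185.59 = 0.0111.
Since ε_t ≥ 0.005, the section is tension-controlled.

ε_t ≈ 0.0111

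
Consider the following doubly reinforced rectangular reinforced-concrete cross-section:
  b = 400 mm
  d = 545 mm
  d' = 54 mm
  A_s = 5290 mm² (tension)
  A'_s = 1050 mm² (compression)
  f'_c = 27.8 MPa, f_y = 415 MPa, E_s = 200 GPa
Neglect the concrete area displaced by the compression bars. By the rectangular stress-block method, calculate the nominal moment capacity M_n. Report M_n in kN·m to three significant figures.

M_n ≈ 1010 kN·m

Assume both tension and compression steel yield.
Net tension couple steel: A_s − A'_s = 4240 mm².
a = (A_s − A'_s) f_y / (0.85 f'_c b) = 1759600/(0.85 × 27.8 × 400) = 186.16 mm.
c = a/β₁ = 186.16/0.85 = 219.01 mm; ε'_s = 0.003(c − d')/c = 0.0023 ≥ f_y/E_s = 0.0021, so compression steel does yield.
M_n = (A_s − A'_s) f_y (d − a/2) + A'_s f_y (d − d') = [1759600 × (545 − 93.08) + 435750 × (545 − 54)] × 10⁻⁶ = 795.20 + 213.95 = 1009.15 kN·m.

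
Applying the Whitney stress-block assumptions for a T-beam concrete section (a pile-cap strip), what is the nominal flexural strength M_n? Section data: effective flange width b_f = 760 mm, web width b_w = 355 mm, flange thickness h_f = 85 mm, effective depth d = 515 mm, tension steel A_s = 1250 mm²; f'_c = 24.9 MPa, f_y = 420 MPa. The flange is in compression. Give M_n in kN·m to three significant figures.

M_n ≈ 262 kN·m

Tension: T = A_s f_y = 1250 × 420 = 525000 N.
Try a within the flange: a = T/(0.85 f'_c b_f) = 525000/(0.85 × 24.9 × 760) = 32.64 mm.
Since a = 32.64 ≤ h_f = 85 mm, the stress block lies entirely in the flange; analyse as a rectangular beam of width b_f.
M_n = T(d − a/2) = 525000 × (515 − 16.32) = 261.81 × 10⁶ N·mm.
M_n = 261.81 kN·m.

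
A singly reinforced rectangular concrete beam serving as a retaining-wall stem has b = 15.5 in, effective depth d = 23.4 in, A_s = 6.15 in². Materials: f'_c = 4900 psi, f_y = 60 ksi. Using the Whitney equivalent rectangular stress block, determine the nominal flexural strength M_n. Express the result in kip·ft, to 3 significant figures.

M_n ≈ 632 kip·ft

T = A_s f_y = 6.15 × 60 = 369 kips.
a = T/(0.85 f'_c b) = 369/(0.85 × 4.9 × 15.5) = 5.716 in.
M_n = T(d − a/2) = 369 × (23.4 − 2.858) = 7580.0 kip·in = 7580.0/12 = 631.67 kip·ft.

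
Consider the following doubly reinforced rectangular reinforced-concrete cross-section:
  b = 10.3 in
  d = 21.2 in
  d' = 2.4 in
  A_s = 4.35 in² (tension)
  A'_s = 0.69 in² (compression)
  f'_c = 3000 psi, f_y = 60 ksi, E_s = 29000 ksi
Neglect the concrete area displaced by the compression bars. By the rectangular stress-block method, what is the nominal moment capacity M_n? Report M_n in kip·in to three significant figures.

Assume both steels yield.
a = (A_s − A'_s) f_y/(0.85 f'_c b) = (4.35 − 0.69) × 60/(0.85 × 3 × 10.3) = 8.361 in.
c = a/β₁ = 8.361/0.85 = 9.836 in; ε'_s = 0.003(c − d')/c = 0.0023 ≥ ε_y = 0.0021, so the compression steel yields.
M_n = (A_s − A'_s) f_y (d − a/2) + A'_s f_y (d − d') = 219.6 × (21.2 − 4.1805) + 41.4 × (21.2 − 2.4) = 3737.5 + 778.3 = 4515.8 kip·in.

M_n ≈ 4520 kip·in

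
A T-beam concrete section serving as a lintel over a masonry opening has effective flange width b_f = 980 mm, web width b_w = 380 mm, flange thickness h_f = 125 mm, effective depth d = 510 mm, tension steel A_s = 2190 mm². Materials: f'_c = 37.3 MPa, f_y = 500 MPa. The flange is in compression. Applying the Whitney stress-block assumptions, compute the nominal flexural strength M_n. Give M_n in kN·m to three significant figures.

M_n ≈ 539 kN·m

Tension: T = A_s f_y = 2190 × 500 = 1095000 N.
Try a within the flange: a = T/(0.85 f'_c b_f) = 1095000/(0.85 × 37.3 × 980) = 35.24 mm.
Since a = 35.24 ≤ h_f = 125 mm, the stress block lies entirely in the flange; analyse as a rectangular beam of width b_f.
M_n = T(d − a/2) = 1095000 × (510 − 17.62) = 539.16 × 10⁶ N·mm.
M_n = 539.16 kN·m.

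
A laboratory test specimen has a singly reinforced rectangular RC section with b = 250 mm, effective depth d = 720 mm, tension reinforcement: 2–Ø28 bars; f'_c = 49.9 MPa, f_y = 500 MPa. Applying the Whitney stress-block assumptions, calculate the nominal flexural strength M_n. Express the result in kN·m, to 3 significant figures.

M_n ≈ 426 kN·m

A_s = 2 × 616 = 1232 mm².
T = A_s f_y = 1232 × 500 = 616000 N = 616 kN.
From C = T: a = T/(0.85 f'_c b) = 616000/(0.85 × 49.9 × 250) = 58.09 mm.
M_n = T(d − a/2) = 616 kN × (720 − 29.045) mm = 425.63 kN·m.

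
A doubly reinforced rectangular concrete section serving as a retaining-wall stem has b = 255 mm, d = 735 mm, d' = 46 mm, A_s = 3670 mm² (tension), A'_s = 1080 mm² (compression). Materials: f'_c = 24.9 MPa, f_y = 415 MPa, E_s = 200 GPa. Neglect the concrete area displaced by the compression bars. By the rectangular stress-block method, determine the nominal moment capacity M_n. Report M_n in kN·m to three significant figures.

M_n ≈ 992 kN·m

Assume both tension and compression steel yield.
Net tension couple steel: A_s − A'_s = 2590 mm².
a = (A_s − A'_s) f_y / (0.85 f'_c b) = 1074850/(0.85 × 24.9 × 255) = 199.15 mm.
c = a/β₁ = 199.15/0.85 = 234.29 mm; ε'_s = 0.003(c − d')/c = 0.0024 ≥ f_y/E_s = 0.0021, so compression steel does yield.
M_n = (A_s − A'_s) f_y (d − a/2) + A'_s f_y (d − d') = [1074850 × (735 − 99.575) + 448200 × (735 − 46)] × 10⁻⁶ = 682.99 + 308.81 = 991.80 kN·m.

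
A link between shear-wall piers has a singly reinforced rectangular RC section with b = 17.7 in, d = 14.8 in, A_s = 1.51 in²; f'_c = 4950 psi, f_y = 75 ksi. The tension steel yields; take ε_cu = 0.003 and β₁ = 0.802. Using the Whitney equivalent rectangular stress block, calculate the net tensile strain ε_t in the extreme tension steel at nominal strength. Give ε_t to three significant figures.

ε_t ≈ 0.0204

a = A_s f_y/(0.85 f'_c b) = 1.521 in.
β₁ = 0.802, so c = a/β₁ = 1.521/0.802 = 1.897 in.
From the linear strain diagram with ε_cu = 0.003: ε_t = 0.003 (d − c)/c = 0.003 × (14.8 − 1.897)/1.897 = 0.0204.
Since ε_t ≥ 0.005, the section is tension-controlled.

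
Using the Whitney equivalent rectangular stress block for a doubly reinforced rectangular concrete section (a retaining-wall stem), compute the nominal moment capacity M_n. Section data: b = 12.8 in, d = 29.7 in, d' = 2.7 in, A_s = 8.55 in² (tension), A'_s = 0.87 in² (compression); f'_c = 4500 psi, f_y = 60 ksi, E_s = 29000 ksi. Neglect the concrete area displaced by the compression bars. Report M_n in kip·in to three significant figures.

Assume both steels yield.
a = (A_s − A'_s) f_y/(0.85 f'_c b) = (8.55 − 0.87) × 60/(0.85 × 4.5 × 12.8) = 9.412 in.
c = a/β₁ = 9.412/0.825 = 11.408 in; ε'_s = 0.003(c − d')/c = 0.0023 ≥ ε_y = 0.0021, so the compression steel yields.
M_n = (A_s − A'_s) f_y (d − a/2) + A'_s f_y (d − d') = 460.8 × (29.7 − 4.706) + 52.2 × (29.7 − 2.7) = 11517.2 + 1409.4 = 12926.6 kip·in.

M_n ≈ 12900 kip·in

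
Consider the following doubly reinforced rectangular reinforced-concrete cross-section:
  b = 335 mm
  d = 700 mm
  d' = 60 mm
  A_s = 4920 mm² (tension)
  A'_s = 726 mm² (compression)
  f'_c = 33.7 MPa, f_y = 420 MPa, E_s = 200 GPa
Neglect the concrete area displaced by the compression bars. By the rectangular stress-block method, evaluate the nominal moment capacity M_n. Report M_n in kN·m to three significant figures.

M_n ≈ 1270 kN·m

Assume both tension and compression steel yield.
Net tension couple steel: A_s − A'_s = 4194 mm².
a = (A_s − A'_s) f_y / (0.85 f'_c b) = 1761480/(0.85 × 33.7 × 335) = 183.56 mm.
c = a/β₁ = 183.56/0.809 = 226.90 mm; ε'_s = 0.003(c − d')/c = 0.0022 ≥ f_y/E_s = 0.0021, so compression steel does yield.
M_n = (A_s − A'_s) f_y (d − a/2) + A'_s f_y (d − d') = [1761480 × (700 − 91.78) + 304920 × (700 − 60)] × 10⁻⁶ = 1071.37 + 195.15 = 1266.52 kN·m.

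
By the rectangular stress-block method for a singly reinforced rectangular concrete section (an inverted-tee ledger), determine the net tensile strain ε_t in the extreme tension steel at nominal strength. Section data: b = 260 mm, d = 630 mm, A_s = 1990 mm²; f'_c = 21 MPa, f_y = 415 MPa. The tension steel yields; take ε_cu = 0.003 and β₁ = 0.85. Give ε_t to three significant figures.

ε_t ≈ 0.00603

a = A_s f_y/(0.85 f'_c b) = 177.95 mm.
β₁ = 0.85, so c = a/β₁ = 177.95/0.85 = 209.35 mm.
From the linear strain diagram with ε_cu = 0.003: ε_t = 0.003 (d − c)/c = 0.003 × (630 − 209.35)/209.35 = 0.00603.
Since ε_t ≥ 0.005, the section is tension-controlled.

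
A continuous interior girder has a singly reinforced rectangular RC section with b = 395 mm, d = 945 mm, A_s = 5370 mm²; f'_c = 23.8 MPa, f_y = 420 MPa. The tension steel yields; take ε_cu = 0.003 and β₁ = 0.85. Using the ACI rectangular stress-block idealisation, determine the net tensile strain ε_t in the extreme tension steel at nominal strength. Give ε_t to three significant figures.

a = A_s f_y/(0.85 f'_c b) = 282.25 mm.
β₁ = 0.85, so c = a/β₁ = 282.25/0.85 = 332.06 mm.
From the linear strain diagram with ε_cu = 0.003: ε_t = 0.003 (d − c)/c = 0.003 × (945 − 332.06)/332.06 = 0.00554.
Since ε_t ≥ 0.005, the section is tension-controlled.

ε_t ≈ 0.00554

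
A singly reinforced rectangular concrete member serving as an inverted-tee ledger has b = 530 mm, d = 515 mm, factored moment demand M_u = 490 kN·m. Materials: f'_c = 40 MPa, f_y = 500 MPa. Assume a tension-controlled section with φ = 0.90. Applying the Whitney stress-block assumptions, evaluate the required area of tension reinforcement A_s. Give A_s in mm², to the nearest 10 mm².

M_n = M_u/φ = 490/0.90 = 544.444 kN·m.
With M_n = 0.85 f'_c a b (d − a/2), solve the quadratic for a:
a = d − √(d² − 2M_n/(0.85 f'_c b)) = 515 − √(515² − 2 × 544.444×10⁶/(0.85 × 40 × 530)) = 62.45 mm.
A_s = 0.85 f'_c a b / f_y = 0.85 × 40 × 62.45 × 530 / 500 = 2250.7 mm².

A_s ≈ 2250 mm²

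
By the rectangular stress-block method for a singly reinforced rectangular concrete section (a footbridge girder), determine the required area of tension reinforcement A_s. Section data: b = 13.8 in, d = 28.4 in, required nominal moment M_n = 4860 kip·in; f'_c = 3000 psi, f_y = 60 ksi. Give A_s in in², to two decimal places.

From M_n = 0.85 f'_c a b (d − a/2):
a = d − √(d² − 2M_n/(0.85 f'_c b)) = 28.4 − √(28.4² − 2 × 4860/(0.85 × 3 × 13.8)) = 5.371 in.
A_s = 0.85 f'_c a b / f_y = 0.85 × 3 × 5.371 × 13.8 / 60 = 3.150 in².

A_s ≈ 3.15 in²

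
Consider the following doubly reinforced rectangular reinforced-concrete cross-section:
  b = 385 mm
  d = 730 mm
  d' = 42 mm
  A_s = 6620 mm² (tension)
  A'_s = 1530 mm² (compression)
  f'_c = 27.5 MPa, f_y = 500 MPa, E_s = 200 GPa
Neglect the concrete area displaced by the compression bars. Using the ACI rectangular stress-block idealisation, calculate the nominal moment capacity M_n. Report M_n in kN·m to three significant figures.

Assume both tension and compression steel yield.
Net tension couple steel: A_s − A'_s = 5090 mm².
a = (A_s − A'_s) f_y / (0.85 f'_c b) = 2545000/(0.85 × 27.5 × 385) = 282.80 mm.
c = a/β₁ = 282.80/0.85 = 332.71 mm; ε'_s = 0.003(c − d')/c = 0.0026 ≥ f_y/E_s = 0.0025, so compression steel does yield.
M_n = (A_s − A'_s) f_y (d − a/2) + A'_s f_y (d − d') = [2545000 × (730 − 141.4) + 765000 × (730 − 42)] × 10⁻⁶ = 1497.99 + 526.32 = 2024.31 kN·m.

M_n ≈ 2020 kN·m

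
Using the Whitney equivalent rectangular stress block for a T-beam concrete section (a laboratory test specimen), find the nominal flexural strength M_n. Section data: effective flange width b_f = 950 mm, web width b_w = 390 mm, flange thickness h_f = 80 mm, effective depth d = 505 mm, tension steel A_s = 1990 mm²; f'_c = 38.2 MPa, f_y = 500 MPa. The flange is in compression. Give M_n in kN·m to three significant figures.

Tension: T = A_s f_y = 1990 × 500 = 995000 N.
Try a within the flange: a = T/(0.85 f'_c b_f) = 995000/(0.85 × 38.2 × 950) = 32.26 mm.
Since a = 32.26 ≤ h_f = 80 mm, the stress block lies entirely in the flange; analyse as a rectangular beam of width b_f.
M_n = T(d − a/2) = 995000 × (505 − 16.13) = 486.43 × 10⁶ N·mm.
M_n = 486.43 kN·m.

M_n ≈ 486 kN·m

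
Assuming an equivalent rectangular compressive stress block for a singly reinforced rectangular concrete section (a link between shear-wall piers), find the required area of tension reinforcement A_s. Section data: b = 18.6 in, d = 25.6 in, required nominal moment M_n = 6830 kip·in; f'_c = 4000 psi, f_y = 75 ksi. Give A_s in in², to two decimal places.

A_s ≈ 3.91 in²

From M_n = 0.85 f'_c a b (d − a/2):
a = d − √(d² − 2M_n/(0.85 f'_c b)) = 25.6 − √(25.6² − 2 × 6830/(0.85 × 4 × 18.6)) = 4.639 in.
A_s = 0.85 f'_c a b / f_y = 0.85 × 4 × 4.639 × 18.6 / 75 = 3.912 in².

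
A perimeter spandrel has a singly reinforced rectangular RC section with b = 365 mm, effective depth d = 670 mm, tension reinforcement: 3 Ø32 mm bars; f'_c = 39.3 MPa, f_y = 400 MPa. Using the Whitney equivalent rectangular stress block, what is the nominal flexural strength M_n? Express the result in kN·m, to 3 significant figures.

M_n ≈ 608 kN·m

A_s = 3 × 804 = 2412 mm².
T = A_s f_y = 2412 × 400 = 964800 N = 964.8 kN.
From C = T: a = T/(0.85 f'_c b) = 964800/(0.85 × 39.3 × 365) = 79.13 mm.
M_n = T(d − a/2) = 964.8 kN × (670 − 39.565) mm = 608.24 kN·m.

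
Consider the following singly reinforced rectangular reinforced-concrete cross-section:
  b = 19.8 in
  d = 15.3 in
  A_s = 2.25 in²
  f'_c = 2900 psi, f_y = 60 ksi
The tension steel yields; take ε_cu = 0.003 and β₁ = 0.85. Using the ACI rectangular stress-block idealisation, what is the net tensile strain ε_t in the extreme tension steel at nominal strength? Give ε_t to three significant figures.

a = A_s f_y/(0.85 f'_c b) = 2.766 in.
β₁ = 0.85, so c = a/β₁ = 2.766/0.85 = 3.254 in.
From the linear strain diagram with ε_cu = 0.003: ε_t = 0.003 (d − c)/c = 0.003 × (15.3 − 3.254)/3.254 = 0.0111.
Since ε_t ≥ 0.005, the section is tension-controlled.

ε_t ≈ 0.0111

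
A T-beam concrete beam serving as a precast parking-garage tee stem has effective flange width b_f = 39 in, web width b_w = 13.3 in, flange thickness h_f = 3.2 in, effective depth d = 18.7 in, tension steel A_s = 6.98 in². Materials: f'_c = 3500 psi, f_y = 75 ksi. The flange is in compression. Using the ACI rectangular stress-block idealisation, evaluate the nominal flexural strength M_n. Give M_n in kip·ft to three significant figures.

Tension: T = A_s f_y = 6.98 × 75 = 523.5 kips.
Try a within the flange: a = T/(0.85 f'_c b_f) = 523.5/(0.85 × 3.5 × 39) = 4.512 in.
a = 4.512 > h_f = 3.2 in: the block extends into the web. Split into flange-overhang and web parts.
C_f = 0.85 f'_c (b_f − b_w) h_f = 0.85 × 3.5 × (39 − 13.3) × 3.2 = 244.7 kips.
Remaining web compression depth: a_w = (T − C_f)/(0.85 f'_c b_w) = (523.5 − 244.7)/(0.85 × 3.5 × 13.3) = 7.046 in.
M_n = C_f(d − h_f/2) + (T − C_f)(d − a_w/2) = 244.7 × (18.7 − 1.6) + 278.8 × (18.7 − 3.523) = 4184.4 + 4231.3 = 8415.7 kip·in.
M_n = 8415.7/12 = 701.31 kip·ft.

M_n ≈ 701 kip·ft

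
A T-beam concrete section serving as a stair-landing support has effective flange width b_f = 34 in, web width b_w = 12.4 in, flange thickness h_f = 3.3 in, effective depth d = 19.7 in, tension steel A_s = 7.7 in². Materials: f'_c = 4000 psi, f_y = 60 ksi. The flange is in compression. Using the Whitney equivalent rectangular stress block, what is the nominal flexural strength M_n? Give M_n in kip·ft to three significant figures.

M_n ≈ 677 kip·ft

Tension: T = A_s f_y = 7.7 × 60 = 462 kips.
Try a within the flange: a = T/(0.85 f'_c b_f) = 462/(0.85 × 4 × 34) = 3.997 in.
a = 3.997 > h_f = 3.3 in: the block extends into the web. Split into flange-overhang and web parts.
C_f = 0.85 f'_c (b_f − b_w) h_f = 0.85 × 4 × (34 − 12.4) × 3.3 = 242.4 kips.
Remaining web compression depth: a_w = (T − C_f)/(0.85 f'_c b_w) = (462 − 242.4)/(0.85 × 4 × 12.4) = 5.209 in.
M_n = C_f(d − h_f/2) + (T − C_f)(d − a_w/2) = 242.4 × (19.7 − 1.65) + 219.6 × (19.7 − 2.6045) = 4375.3 + 3754.2 = 8129.5 kip·in.
M_n = 8129.5/12 = 677.46 kip·ft.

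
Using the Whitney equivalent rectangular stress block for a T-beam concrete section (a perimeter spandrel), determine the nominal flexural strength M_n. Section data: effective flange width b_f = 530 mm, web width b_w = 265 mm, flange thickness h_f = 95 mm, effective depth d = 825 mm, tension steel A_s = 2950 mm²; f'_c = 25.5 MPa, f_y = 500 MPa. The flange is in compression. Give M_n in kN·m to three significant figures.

M_n ≈ 1120 kN·m

Tension: T = A_s f_y = 2950 × 500 = 1475000 N.
Try a within the flange: a = T/(0.85 f'_c b_f) = 1475000/(0.85 × 25.5 × 530) = 128.40 mm.
a = 128.40 > h_f = 95 mm: the block extends into the web. Split into flange-overhang and web parts.
C_f = 0.85 f'_c (b_f − b_w) h_f = 0.85 × 25.5 × (530 − 265) × 95 = 545668 N.
Remaining web compression depth: a_w = (T − C_f)/(0.85 f'_c b_w) = (1475000 − 545668)/(0.85 × 25.5 × 265) = 161.80 mm.
M_n = C_f(d − h_f/2) + (T − C_f)(d − a_w/2) = 545668 × (825 − 47.5) + 929332 × (825 − 80.9) = 424.26 + 691.52 = 1115.78 × 10⁶ N·mm.
M_n = 1115.78 kN·m.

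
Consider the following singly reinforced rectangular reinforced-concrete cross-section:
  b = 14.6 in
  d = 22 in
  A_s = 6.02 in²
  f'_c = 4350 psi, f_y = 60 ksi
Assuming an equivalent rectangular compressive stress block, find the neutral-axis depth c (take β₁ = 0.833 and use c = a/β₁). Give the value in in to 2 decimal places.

c ≈ 8.03 in

T = A_s f_y = 6.02 × 60 = 361.2 kips.
a = T/(0.85 f'_c b) = 361.2/(0.85 × 4.35 × 14.6) = 6.6909 in.
With β₁ = 0.833, c = a/β₁ = 6.6909/0.833 = 8.03 in.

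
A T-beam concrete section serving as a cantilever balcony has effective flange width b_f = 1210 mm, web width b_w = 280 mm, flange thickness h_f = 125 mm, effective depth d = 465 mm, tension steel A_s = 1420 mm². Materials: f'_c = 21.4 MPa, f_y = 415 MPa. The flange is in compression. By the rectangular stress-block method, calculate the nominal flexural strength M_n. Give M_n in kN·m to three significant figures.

M_n ≈ 266 kN·m

Tension: T = A_s f_y = 1420 × 415 = 589300 N.
Try a within the flange: a = T/(0.85 f'_c b_f) = 589300/(0.85 × 21.4 × 1210) = 26.77 mm.
Since a = 26.77 ≤ h_f = 125 mm, the stress block lies entirely in the flange; analyse as a rectangular beam of width b_f.
M_n = T(d − a/2) = 589300 × (465 − 13.385) = 266.14 × 10⁶ N·mm.
M_n = 266.14 kN·m.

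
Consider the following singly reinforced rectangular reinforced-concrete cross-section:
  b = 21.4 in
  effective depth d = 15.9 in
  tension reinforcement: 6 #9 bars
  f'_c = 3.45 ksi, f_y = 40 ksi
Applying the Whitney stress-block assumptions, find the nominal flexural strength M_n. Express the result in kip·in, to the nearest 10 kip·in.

M_n ≈ 3360 kip·in

A_s = 6 × 1 = 6 in².
T = A_s f_y = 6 × 40 = 240 kips.
a = T/(0.85 f'_c b) = 240/(0.85 × 3.45 × 21.4) = 3.824 in.
M_n = T(d − a/2) = 240 × (15.9 − 1.912) = 3357.1 kip·in.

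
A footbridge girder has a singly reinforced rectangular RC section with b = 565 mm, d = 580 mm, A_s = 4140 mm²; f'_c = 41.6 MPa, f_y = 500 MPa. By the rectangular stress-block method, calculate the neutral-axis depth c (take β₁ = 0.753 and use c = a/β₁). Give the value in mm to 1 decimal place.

T = A_s f_y = 4140 × 500 = 2070000 N = 2070 kN.
Setting C = 0.85 f'_c a b equal to T: a = 2070000/(0.85 × 41.6 × 565) = 103.612 mm.
With β₁ = 0.753, c = a/β₁ = 103.612/0.753 = 137.6 mm.

c ≈ 137.6 mm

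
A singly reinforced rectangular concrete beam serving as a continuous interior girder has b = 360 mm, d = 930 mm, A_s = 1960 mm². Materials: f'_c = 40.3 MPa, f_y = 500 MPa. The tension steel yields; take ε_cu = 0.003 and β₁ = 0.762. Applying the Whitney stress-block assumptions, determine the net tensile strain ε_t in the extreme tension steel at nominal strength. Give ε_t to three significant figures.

ε_t ≈ 0.0238

a = A_s f_y/(0.85 f'_c b) = 79.47 mm.
β₁ = 0.762, so c = a/β₁ = 79.47/0.762 = 104.29 mm.
From the linear strain diagram with ε_cu = 0.003: ε_t = 0.003 (d − c)/c = 0.003 × (930 − 104.29)/104.29 = 0.0238.
Since ε_t ≥ 0.005, the section is tension-controlled.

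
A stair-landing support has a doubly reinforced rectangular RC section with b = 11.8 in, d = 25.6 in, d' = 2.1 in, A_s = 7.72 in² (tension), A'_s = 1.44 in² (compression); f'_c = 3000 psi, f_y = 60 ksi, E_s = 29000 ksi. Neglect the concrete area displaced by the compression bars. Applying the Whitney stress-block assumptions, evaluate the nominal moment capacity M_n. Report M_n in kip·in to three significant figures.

M_n ≈ 9320 kip·in

Assume both steels yield.
a = (A_s − A'_s) f_y/(0.85 f'_c b) = (7.72 − 1.44) × 60/(0.85 × 3 × 11.8) = 12.522 in.
c = a/β₁ = 12.522/0.85 = 14.732 in; ε'_s = 0.003(c − d')/c = 0.0026 ≥ ε_y = 0.0021, so the compression steel yields.
M_n = (A_s − A'_s) f_y (d − a/2) + A'_s f_y (d − d') = 376.8 × (25.6 − 6.261) + 86.4 × (25.6 − 2.1) = 7286.9 + 2030.4 = 9317.3 kip·in.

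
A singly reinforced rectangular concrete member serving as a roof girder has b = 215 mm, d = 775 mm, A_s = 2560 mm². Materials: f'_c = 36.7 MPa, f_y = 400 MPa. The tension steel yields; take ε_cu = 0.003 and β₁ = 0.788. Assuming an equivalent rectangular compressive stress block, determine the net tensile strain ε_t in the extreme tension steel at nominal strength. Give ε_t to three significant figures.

a = A_s f_y/(0.85 f'_c b) = 152.68 mm.
β₁ = 0.788, so c = a/β₁ = 152.68/0.788 = 193.76 mm.
From the linear strain diagram with ε_cu = 0.003: ε_t = 0.003 (d − c)/c = 0.003 × (775 − 193.76)/193.76 = 0.00900.
Since ε_t ≥ 0.005, the section is tension-controlled.

ε_t ≈ 0.00900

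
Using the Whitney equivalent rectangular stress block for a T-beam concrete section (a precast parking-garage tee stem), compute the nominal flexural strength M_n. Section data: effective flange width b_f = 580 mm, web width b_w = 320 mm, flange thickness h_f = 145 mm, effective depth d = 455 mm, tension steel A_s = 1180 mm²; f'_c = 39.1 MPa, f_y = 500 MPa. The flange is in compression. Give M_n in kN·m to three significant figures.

M_n ≈ 259 kN·m

Tension: T = A_s f_y = 1180 × 500 = 590000 N.
Try a within the flange: a = T/(0.85 f'_c b_f) = 590000/(0.85 × 39.1 × 580) = 30.61 mm.
Since a = 30.61 ≤ h_f = 145 mm, the stress block lies entirely in the flange; analyse as a rectangular beam of width b_f.
M_n = T(d − a/2) = 590000 × (455 − 15.305) = 259.42 × 10⁶ N·mm.
M_n = 259.42 kN·m.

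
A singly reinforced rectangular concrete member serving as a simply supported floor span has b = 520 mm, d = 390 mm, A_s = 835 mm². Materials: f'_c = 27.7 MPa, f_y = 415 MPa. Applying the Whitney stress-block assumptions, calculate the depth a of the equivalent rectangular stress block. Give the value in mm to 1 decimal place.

T = A_s f_y = 835 × 415 = 346525 N = 346.525 kN.
Setting C = 0.85 f'_c a b equal to T: a = 346525/(0.85 × 27.7 × 520) = 28.3 mm.

a ≈ 28.3 mm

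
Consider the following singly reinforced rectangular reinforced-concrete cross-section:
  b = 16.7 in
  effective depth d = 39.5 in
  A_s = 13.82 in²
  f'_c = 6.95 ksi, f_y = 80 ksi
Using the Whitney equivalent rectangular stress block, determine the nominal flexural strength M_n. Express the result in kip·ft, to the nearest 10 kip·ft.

T = A_s f_y = 13.82 × 80 = 1105.6 kips.
a = T/(0.85 f'_c b) = 1105.6/(0.85 × 6.95 × 16.7) = 11.207 in.
M_n = T(d − a/2) = 1105.6 × (39.5 − 5.6035) = 37476.0 kip·in = 37476.0/12 = 3123.00 kip·ft.

M_n ≈ 3120 kip·ft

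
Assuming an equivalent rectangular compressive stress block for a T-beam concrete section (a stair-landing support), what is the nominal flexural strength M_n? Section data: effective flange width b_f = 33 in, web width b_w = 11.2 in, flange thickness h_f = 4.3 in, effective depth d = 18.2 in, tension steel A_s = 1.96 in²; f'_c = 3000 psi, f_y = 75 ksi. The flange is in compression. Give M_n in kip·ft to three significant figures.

Tension: T = A_s f_y = 1.96 × 75 = 147 kips.
Try a within the flange: a = T/(0.85 f'_c b_f) = 147/(0.85 × 3 × 33) = 1.747 in.
Since a = 1.747 ≤ h_f = 4.3 in, the stress block lies entirely in the flange; analyse as a rectangular beam of width b_f.
M_n = T(d − a/2) = 147 × (18.2 − 0.8735) = 2547.0 kip·in.
M_n = 2547.0/12 = 212.25 kip·ft.

M_n ≈ 212 kip·ft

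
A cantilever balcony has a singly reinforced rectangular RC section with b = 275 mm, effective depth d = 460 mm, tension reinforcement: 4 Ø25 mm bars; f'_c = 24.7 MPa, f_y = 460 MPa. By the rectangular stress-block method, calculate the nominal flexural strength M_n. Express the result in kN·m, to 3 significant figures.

A_s = 4 × 491 = 1964 mm².
T = A_s f_y = 1964 × 460 = 903440 N = 903.44 kN.
From C = T: a = T/(0.85 f'_c b) = 903440/(0.85 × 24.7 × 275) = 156.48 mm.
M_n = T(d − a/2) = 903.44 kN × (460 − 78.24) mm = 344.90 kN·m.

M_n ≈ 345 kN·m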